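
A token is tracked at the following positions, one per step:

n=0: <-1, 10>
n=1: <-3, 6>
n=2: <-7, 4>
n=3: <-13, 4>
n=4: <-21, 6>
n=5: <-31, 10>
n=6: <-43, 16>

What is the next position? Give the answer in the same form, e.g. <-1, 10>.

<-57, 24>

First differences are <-2, -4>, <-4, -2>, <-6, +0>, <-8, +2>, <-10, +4>, <-12, +6>; their common second difference is <-2, +2> (constant acceleration).
step 7: <-43, 16> + <-14, +8> → <-57, 24>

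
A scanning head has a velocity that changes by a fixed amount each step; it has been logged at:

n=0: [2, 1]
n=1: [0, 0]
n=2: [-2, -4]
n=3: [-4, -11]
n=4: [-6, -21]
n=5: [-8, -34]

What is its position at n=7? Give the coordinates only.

[-12, -69]

Taking differences between consecutive positions: [-2, -1], [-2, -4], [-2, -7], [-2, -10], [-2, -13]. These grow by [+0, -3] each step.
step 6: [-8, -34] + [-2, -16] → [-10, -50]
step 7: [-10, -50] + [-2, -19] → [-12, -69]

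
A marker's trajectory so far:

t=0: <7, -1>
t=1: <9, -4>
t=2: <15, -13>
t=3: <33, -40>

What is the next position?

The jumps are <+2, -3>, <+6, -9>, <+18, -27> — a geometric progression with ratio 3.
step 4: <33, -40> + <+54, -81> → <87, -121>

<87, -121>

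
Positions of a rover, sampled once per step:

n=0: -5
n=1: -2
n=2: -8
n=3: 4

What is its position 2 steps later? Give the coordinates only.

The jumps are +3, -6, +12 — a geometric progression with ratio -2.
step 4: 4 − 24 → -20
step 5: -20 + 48 → 28

28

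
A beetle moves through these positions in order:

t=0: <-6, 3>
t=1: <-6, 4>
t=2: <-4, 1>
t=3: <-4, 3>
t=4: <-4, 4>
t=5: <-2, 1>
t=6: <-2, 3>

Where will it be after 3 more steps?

Differencing gives <+0, +1>, <+2, -3>, <+0, +2>, <+0, +1>, <+2, -3>, <+0, +2>. This is the pattern <+0, +1>, <+2, -3>, <+0, +2> repeated.
step 7: apply <+0, +1> → <-2, 4>
step 8: apply <+2, -3> → <0, 1>
step 9: apply <+0, +2> → <0, 3>

<0, 3>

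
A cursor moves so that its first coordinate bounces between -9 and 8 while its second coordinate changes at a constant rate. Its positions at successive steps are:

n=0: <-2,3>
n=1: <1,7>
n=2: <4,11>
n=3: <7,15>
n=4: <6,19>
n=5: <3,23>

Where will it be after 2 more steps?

The first coordinate travels 3 per step and bounces off the walls at -9 and 8.
  step 6: 3 → 0
  step 7: 0 → -3
The second coordinate changes by +4 each step: at step 7 it is 31.

<-3,31>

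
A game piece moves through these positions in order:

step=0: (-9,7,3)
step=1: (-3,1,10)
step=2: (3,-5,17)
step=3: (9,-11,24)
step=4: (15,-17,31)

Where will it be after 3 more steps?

Each step adds (+6,-6,+7) to the position.
step 5: (15,-17,31) + (+6,-6,+7) → (21,-23,38)
step 6: (21,-23,38) + (+6,-6,+7) → (27,-29,45)
step 7: (27,-29,45) + (+6,-6,+7) → (33,-35,52)

(33,-35,52)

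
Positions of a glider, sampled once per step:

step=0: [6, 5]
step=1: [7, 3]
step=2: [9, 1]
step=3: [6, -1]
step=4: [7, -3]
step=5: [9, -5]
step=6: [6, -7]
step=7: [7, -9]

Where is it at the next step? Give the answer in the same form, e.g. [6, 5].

[9, -11]

The first coordinate repeats the cycle [6, 7, 9] with period 3; step 8 mod 3 = 2, giving 9.
The second coordinate changes by -2 each step, so at step 8 it is 5 + 8·(-2) = -11.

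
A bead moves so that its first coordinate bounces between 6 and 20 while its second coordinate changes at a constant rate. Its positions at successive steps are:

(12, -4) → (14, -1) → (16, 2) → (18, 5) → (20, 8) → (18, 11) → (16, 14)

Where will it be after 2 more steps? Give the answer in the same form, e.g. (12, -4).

The first coordinate reflects between 6 and 20, moving 2 per step.
  step 7: 16 → 14
  step 8: 14 → 12
The second coordinate changes by +3 each step: at step 8 it is 20.

(12, 20)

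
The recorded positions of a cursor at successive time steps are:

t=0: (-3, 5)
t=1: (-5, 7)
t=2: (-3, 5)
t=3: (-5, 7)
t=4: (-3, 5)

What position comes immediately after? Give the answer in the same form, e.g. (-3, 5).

Step-to-step displacements: (-2, +2), (+2, -2), (-2, +2), (+2, -2); each is -1× the previous.
step 5: (-3, 5) + (-2, +2) → (-5, 7)

(-5, 7)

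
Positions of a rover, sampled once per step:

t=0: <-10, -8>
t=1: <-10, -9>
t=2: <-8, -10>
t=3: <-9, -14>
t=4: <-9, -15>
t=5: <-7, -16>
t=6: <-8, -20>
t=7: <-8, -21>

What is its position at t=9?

Differencing gives <+0, -1>, <+2, -1>, <-1, -4>, <+0, -1>, <+2, -1>, <-1, -4>, <+0, -1>. This is the pattern <+0, -1>, <+2, -1>, <-1, -4> repeated.
step 8: apply <+2, -1> → <-6, -22>
step 9: apply <-1, -4> → <-7, -26>

<-7, -26>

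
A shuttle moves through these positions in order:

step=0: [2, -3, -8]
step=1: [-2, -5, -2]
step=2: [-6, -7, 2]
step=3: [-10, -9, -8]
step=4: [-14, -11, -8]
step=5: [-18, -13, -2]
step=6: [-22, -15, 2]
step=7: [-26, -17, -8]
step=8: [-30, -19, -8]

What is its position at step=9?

[-34, -21, -2]

First: linear, -4 per step → -34 at step 9.
Second: linear, -2 per step → -21 at step 9.
Third: cycles through -8, -2, 2, -8 every 4 steps. Step 9 lands at position 1 of the cycle → -2.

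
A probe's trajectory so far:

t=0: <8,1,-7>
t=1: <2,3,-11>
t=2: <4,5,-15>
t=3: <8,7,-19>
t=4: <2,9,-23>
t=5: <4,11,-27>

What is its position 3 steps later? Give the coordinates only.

The first coordinate repeats the cycle [8, 2, 4] with period 3; step 8 mod 3 = 2, giving 4.
The second coordinate changes by +2 each step, so at step 8 it is 1 + 8·(2) = 17.
The third coordinate changes by -4 each step, so at step 8 it is -7 + 8·(-4) = -39.

<4,17,-39>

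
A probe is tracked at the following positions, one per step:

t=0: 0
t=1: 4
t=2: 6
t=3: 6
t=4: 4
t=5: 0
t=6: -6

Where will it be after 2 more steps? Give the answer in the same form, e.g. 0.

-24

First differences are +4, +2, +0, -2, -4, -6; their common second difference is -2 (constant acceleration).
step 7: -6 − 8 → -14
step 8: -14 − 10 → -24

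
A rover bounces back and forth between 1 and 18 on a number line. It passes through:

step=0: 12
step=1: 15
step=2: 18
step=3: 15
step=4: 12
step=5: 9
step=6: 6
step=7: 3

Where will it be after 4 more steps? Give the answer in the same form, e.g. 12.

The value travels 3 per step and bounces off the walls at 1 and 18.
  step 8: 3 → 2
  step 9: 2 → 5
  step 10: 5 → 8
  step 11: 8 → 11

11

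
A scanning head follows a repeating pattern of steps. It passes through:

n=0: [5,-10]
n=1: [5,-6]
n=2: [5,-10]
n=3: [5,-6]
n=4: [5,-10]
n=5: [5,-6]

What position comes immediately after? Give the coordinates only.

The moves between consecutive positions are [+0,+4], [+0,-4], [+0,+4], [+0,-4], [+0,+4]; they repeat the 2-cycle [[+0,+4], [+0,-4]].
step 6: apply [+0,-4] → [5,-10]

[5,-10]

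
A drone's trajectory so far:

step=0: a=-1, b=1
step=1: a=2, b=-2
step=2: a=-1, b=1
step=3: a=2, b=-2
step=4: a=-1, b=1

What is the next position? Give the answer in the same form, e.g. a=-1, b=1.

Consecutive displacements (+3, -3), (-3, +3), (+3, -3), (-3, +3) scale by a factor of -1 each step.
step 5: a=-1, b=1 + (+3, -3) → a=2, b=-2

a=2, b=-2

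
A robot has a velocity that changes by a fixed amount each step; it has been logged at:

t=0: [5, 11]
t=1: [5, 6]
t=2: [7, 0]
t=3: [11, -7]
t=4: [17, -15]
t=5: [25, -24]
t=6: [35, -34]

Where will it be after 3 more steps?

First differences are [+0, -5], [+2, -6], [+4, -7], [+6, -8], [+8, -9], [+10, -10]; their common second difference is [+2, -1] (constant acceleration).
step 7: [35, -34] + [+12, -11] → [47, -45]
step 8: [47, -45] + [+14, -12] → [61, -57]
step 9: [61, -57] + [+16, -13] → [77, -70]

[77, -70]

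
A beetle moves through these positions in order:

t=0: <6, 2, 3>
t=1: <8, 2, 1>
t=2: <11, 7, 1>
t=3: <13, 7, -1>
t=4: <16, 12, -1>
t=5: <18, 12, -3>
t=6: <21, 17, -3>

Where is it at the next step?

Differencing gives <+2, +0, -2>, <+3, +5, +0>, <+2, +0, -2>, <+3, +5, +0>, <+2, +0, -2>, <+3, +5, +0>. This is the pattern <+2, +0, -2>, <+3, +5, +0> repeated.
step 7: apply <+2, +0, -2> → <23, 17, -5>

<23, 17, -5>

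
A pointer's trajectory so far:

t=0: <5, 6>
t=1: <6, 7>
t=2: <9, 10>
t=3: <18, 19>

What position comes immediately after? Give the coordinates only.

Consecutive displacements <+1, +1>, <+3, +3>, <+9, +9> scale by a factor of 3 each step.
step 4: <18, 19> + <+27, +27> → <45, 46>

<45, 46>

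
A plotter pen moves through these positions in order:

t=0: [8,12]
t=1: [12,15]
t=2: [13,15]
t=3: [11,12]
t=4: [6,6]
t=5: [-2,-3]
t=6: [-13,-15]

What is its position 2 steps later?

[-44,-48]

Successive displacements: [+4,+3], [+1,+0], [-2,-3], [-5,-6], [-8,-9], [-11,-12] — each changes by [-3,-3].
step 7: [-13,-15] + [-14,-15] → [-27,-30]
step 8: [-27,-30] + [-17,-18] → [-44,-48]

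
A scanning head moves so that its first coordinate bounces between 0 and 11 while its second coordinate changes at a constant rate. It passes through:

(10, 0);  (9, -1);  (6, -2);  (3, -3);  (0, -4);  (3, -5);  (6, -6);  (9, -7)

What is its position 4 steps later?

(1, -11)

The first coordinate travels 3 per step and bounces off the walls at 0 and 11.
  step 8: 9 → 10
  step 9: 10 → 7
  step 10: 7 → 4
  step 11: 4 → 1
The second coordinate changes by -1 each step: at step 11 it is -11.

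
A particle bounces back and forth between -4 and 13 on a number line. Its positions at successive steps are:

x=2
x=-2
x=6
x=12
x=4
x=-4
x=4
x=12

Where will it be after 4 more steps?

x=10

The value reflects between -4 and 13, moving 8 per step.
  step 8: 12 → 6
  step 9: 6 → -2
  step 10: -2 → 2
  step 11: 2 → 10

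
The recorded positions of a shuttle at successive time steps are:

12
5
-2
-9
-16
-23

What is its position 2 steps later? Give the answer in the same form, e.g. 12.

Each step adds -7 to the position.
step 6: -23 − 7 → -30
step 7: -30 − 7 → -37

-37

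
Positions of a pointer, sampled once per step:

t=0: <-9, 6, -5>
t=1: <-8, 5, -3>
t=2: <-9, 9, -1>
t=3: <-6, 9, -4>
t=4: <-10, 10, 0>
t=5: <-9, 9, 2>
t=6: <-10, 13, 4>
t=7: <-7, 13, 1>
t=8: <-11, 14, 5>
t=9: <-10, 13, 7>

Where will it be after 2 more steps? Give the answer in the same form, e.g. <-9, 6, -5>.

The moves between consecutive positions are <+1, -1, +2>, <-1, +4, +2>, <+3, +0, -3>, <-4, +1, +4>, <+1, -1, +2>, <-1, +4, +2>, <+3, +0, -3>, <-4, +1, +4>, <+1, -1, +2>; they repeat the 4-cycle [<+1, -1, +2>, <-1, +4, +2>, <+3, +0, -3>, <-4, +1, +4>].
step 10: apply <-1, +4, +2> → <-11, 17, 9>
step 11: apply <+3, +0, -3> → <-8, 17, 6>

<-8, 17, 6>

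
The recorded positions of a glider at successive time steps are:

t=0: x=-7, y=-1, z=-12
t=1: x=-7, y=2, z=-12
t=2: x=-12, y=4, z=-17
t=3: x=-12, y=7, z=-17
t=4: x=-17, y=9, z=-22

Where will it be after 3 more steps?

x=-22, y=17, z=-27

Step-to-step displacements: (+0,+3,+0), (-5,+2,-5), (+0,+3,+0), (-5,+2,-5) — a repeating cycle of length 2.
step 5: apply (+0,+3,+0) → x=-17, y=12, z=-22
step 6: apply (-5,+2,-5) → x=-22, y=14, z=-27
step 7: apply (+0,+3,+0) → x=-22, y=17, z=-27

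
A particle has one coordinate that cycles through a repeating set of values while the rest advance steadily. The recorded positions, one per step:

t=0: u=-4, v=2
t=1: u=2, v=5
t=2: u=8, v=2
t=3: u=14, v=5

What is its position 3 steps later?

u=32, v=2

U: linear, +6 per step → 32 at step 6.
V: cycles through 2, 5 every 2 steps. Step 6 lands at position 0 of the cycle → 2.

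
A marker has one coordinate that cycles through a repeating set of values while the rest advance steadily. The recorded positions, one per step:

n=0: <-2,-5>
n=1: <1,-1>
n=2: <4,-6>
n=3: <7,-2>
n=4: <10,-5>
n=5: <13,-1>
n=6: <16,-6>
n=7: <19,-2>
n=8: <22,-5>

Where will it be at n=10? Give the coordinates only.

<28,-6>

The first coordinate changes by +3 each step, so at step 10 it is -2 + 10·(3) = 28.
The second coordinate repeats the cycle [-5, -1, -6, -2] with period 4; step 10 mod 4 = 2, giving -6.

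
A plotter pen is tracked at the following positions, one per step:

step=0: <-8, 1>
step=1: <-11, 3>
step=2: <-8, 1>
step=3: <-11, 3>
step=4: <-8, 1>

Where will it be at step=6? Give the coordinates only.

<-8, 1>

The jumps are <-3, +2>, <+3, -2>, <-3, +2>, <+3, -2> — a geometric progression with ratio -1.
step 5: <-8, 1> + <-3, +2> → <-11, 3>
step 6: <-11, 3> + <+3, -2> → <-8, 1>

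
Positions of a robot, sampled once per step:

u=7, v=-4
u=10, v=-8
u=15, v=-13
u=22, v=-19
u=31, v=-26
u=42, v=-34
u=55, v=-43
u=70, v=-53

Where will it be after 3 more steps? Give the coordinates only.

u=127, v=-89

First differences are (+3, -4), (+5, -5), (+7, -6), (+9, -7), (+11, -8), (+13, -9), (+15, -10); their common second difference is (+2, -1) (constant acceleration).
step 8: u=70, v=-53 + (+17, -11) → u=87, v=-64
step 9: u=87, v=-64 + (+19, -12) → u=106, v=-76
step 10: u=106, v=-76 + (+21, -13) → u=127, v=-89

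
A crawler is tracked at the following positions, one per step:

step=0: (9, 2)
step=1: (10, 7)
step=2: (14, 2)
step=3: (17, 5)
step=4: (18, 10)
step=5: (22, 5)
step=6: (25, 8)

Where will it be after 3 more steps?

Differencing gives (+1, +5), (+4, -5), (+3, +3), (+1, +5), (+4, -5), (+3, +3). This is the pattern (+1, +5), (+4, -5), (+3, +3) repeated.
step 7: apply (+1, +5) → (26, 13)
step 8: apply (+4, -5) → (30, 8)
step 9: apply (+3, +3) → (33, 11)

(33, 11)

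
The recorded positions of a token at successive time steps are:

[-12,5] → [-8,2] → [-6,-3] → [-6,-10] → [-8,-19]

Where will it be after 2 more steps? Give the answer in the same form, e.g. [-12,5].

Taking differences between consecutive positions: [+4,-3], [+2,-5], [+0,-7], [-2,-9]. These grow by [-2,-2] each step.
step 5: [-8,-19] + [-4,-11] → [-12,-30]
step 6: [-12,-30] + [-6,-13] → [-18,-43]

[-18,-43]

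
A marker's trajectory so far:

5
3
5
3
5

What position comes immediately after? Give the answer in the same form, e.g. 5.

3

The jumps are -2, +2, -2, +2 — a geometric progression with ratio -1.
step 5: 5 − 2 → 3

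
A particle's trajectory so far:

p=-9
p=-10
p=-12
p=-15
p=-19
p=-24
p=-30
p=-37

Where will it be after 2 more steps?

p=-54

First differences are -1, -2, -3, -4, -5, -6, -7; their common second difference is -1 (constant acceleration).
step 8: -37 − 8 → p=-45
step 9: -45 − 9 → p=-54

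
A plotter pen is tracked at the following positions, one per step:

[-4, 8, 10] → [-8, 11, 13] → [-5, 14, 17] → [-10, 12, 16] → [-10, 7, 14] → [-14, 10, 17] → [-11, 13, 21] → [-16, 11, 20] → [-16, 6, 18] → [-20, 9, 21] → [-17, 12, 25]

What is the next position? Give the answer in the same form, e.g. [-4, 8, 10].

[-22, 10, 24]

Differencing gives [-4, +3, +3], [+3, +3, +4], [-5, -2, -1], [+0, -5, -2], [-4, +3, +3], [+3, +3, +4], [-5, -2, -1], [+0, -5, -2], [-4, +3, +3], [+3, +3, +4]. This is the pattern [-4, +3, +3], [+3, +3, +4], [-5, -2, -1], [+0, -5, -2] repeated.
step 11: apply [-5, -2, -1] → [-22, 10, 24]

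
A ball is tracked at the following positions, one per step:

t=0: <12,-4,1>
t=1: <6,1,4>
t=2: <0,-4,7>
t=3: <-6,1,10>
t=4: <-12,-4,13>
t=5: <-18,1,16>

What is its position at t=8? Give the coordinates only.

<-36,-4,25>

First: linear, -6 per step → -36 at step 8.
Second: cycles through -4, 1 every 2 steps. Step 8 lands at position 0 of the cycle → -4.
Third: linear, +3 per step → 25 at step 8.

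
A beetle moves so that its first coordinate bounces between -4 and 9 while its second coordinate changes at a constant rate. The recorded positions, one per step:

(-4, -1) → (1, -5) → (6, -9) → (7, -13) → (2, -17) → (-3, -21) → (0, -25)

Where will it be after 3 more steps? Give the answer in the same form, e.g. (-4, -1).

(3, -37)

The first coordinate reflects between -4 and 9, moving 5 per step.
  step 7: 0 → 5
  step 8: 5 → 8
  step 9: 8 → 3
The second coordinate changes by -4 each step: at step 9 it is -37.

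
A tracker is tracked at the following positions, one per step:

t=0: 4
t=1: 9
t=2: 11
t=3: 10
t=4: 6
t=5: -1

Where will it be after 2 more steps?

First differences are +5, +2, -1, -4, -7; their common second difference is -3 (constant acceleration).
step 6: -1 − 10 → -11
step 7: -11 − 13 → -24

-24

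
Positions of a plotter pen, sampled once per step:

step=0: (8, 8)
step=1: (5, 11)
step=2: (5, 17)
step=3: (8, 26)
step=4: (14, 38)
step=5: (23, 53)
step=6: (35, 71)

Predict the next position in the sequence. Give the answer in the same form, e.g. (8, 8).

Successive displacements: (-3, +3), (+0, +6), (+3, +9), (+6, +12), (+9, +15), (+12, +18) — each changes by (+3, +3).
step 7: (35, 71) + (+15, +21) → (50, 92)

(50, 92)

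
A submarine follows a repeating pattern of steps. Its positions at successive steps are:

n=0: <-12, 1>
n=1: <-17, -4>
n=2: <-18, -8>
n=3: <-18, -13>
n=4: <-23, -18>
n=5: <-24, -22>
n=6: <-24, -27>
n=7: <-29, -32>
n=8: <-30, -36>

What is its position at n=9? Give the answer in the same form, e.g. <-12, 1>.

<-30, -41>

The moves between consecutive positions are <-5, -5>, <-1, -4>, <+0, -5>, <-5, -5>, <-1, -4>, <+0, -5>, <-5, -5>, <-1, -4>; they repeat the 3-cycle [<-5, -5>, <-1, -4>, <+0, -5>].
step 9: apply <+0, -5> → <-30, -41>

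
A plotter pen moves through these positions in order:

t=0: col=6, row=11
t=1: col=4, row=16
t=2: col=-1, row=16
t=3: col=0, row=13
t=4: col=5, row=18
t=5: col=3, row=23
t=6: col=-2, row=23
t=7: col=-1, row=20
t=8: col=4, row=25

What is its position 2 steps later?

Step-to-step displacements: (-2,+5), (-5,+0), (+1,-3), (+5,+5), (-2,+5), (-5,+0), (+1,-3), (+5,+5) — a repeating cycle of length 4.
step 9: apply (-2,+5) → col=2, row=30
step 10: apply (-5,+0) → col=-3, row=30

col=-3, row=30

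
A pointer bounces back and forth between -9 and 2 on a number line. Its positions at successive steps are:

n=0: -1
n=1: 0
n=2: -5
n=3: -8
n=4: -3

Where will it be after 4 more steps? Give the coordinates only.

The value travels 5 per step and bounces off the walls at -9 and 2.
  step 5: -3 → 2
  step 6: 2 → -3
  step 7: -3 → -8
  step 8: -8 → -5

-5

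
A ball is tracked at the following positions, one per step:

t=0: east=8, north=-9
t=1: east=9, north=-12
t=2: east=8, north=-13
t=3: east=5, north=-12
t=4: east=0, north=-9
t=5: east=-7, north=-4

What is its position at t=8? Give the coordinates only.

east=-40, north=23

Successive displacements: (+1, -3), (-1, -1), (-3, +1), (-5, +3), (-7, +5) — each changes by (-2, +2).
step 6: east=-7, north=-4 + (-9, +7) → east=-16, north=3
step 7: east=-16, north=3 + (-11, +9) → east=-27, north=12
step 8: east=-27, north=12 + (-13, +11) → east=-40, north=23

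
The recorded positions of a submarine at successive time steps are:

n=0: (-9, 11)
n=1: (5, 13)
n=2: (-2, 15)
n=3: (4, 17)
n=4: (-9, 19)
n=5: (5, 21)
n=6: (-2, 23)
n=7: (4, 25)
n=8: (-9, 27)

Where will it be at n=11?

The first coordinate repeats the cycle [-9, 5, -2, 4] with period 4; step 11 mod 4 = 3, giving 4.
The second coordinate changes by +2 each step, so at step 11 it is 11 + 11·(2) = 33.

(4, 33)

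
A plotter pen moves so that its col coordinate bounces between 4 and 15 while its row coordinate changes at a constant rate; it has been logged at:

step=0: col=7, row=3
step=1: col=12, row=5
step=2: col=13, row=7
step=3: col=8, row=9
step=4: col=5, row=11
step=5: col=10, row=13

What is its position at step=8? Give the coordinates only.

The col coordinate travels 5 per step and bounces off the walls at 4 and 15.
  step 6: 10 → 15
  step 7: 15 → 10
  step 8: 10 → 5
The row coordinate changes by +2 each step: at step 8 it is 19.

col=5, row=19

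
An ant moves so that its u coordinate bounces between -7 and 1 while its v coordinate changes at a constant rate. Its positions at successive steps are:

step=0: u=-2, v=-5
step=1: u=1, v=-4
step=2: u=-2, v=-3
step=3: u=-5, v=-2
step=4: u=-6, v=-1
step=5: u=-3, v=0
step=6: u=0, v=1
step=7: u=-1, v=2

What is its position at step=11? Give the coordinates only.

The u coordinate travels 3 per step and bounces off the walls at -7 and 1.
  step 8: -1 → -4
  step 9: -4 → -7
  step 10: -7 → -4
  step 11: -4 → -1
The v coordinate changes by +1 each step: at step 11 it is 6.

u=-1, v=6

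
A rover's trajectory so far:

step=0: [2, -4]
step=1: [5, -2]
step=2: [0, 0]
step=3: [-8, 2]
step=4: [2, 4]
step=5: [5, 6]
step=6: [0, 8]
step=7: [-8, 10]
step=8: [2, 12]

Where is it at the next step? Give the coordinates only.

[5, 14]

The first coordinate repeats the cycle [2, 5, 0, -8] with period 4; step 9 mod 4 = 1, giving 5.
The second coordinate changes by +2 each step, so at step 9 it is -4 + 9·(2) = 14.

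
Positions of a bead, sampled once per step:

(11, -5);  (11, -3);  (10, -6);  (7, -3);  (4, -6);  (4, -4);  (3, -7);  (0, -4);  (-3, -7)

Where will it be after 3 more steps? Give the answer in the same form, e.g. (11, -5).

Step-to-step displacements: (+0, +2), (-1, -3), (-3, +3), (-3, -3), (+0, +2), (-1, -3), (-3, +3), (-3, -3) — a repeating cycle of length 4.
step 9: apply (+0, +2) → (-3, -5)
step 10: apply (-1, -3) → (-4, -8)
step 11: apply (-3, +3) → (-7, -5)

(-7, -5)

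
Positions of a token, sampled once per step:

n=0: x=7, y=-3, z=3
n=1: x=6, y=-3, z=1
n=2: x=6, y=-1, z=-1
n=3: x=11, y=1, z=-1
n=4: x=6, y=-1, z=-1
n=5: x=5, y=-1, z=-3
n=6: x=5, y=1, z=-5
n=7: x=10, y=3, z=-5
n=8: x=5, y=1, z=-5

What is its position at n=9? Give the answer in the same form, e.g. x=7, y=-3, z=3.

x=4, y=1, z=-7

The moves between consecutive positions are (-1,+0,-2), (+0,+2,-2), (+5,+2,+0), (-5,-2,+0), (-1,+0,-2), (+0,+2,-2), (+5,+2,+0), (-5,-2,+0); they repeat the 4-cycle [(-1,+0,-2), (+0,+2,-2), (+5,+2,+0), (-5,-2,+0)].
step 9: apply (-1,+0,-2) → x=4, y=1, z=-7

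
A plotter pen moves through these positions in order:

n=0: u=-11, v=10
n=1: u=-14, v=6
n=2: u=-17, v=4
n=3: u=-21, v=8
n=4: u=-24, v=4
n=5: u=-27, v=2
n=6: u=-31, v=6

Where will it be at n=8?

u=-37, v=0

Differencing gives (-3, -4), (-3, -2), (-4, +4), (-3, -4), (-3, -2), (-4, +4). This is the pattern (-3, -4), (-3, -2), (-4, +4) repeated.
step 7: apply (-3, -4) → u=-34, v=2
step 8: apply (-3, -2) → u=-37, v=0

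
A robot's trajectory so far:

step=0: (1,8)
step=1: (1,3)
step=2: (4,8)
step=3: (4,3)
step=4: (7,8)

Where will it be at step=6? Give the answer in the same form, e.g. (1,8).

(10,8)

Step-to-step displacements: (+0,-5), (+3,+5), (+0,-5), (+3,+5) — a repeating cycle of length 2.
step 5: apply (+0,-5) → (7,3)
step 6: apply (+3,+5) → (10,8)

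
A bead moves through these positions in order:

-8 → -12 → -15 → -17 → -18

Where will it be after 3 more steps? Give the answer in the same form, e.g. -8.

Successive displacements: -4, -3, -2, -1 — each changes by +1.
step 5: -18 + 0 → -18
step 6: -18 + 1 → -17
step 7: -17 + 2 → -15

-15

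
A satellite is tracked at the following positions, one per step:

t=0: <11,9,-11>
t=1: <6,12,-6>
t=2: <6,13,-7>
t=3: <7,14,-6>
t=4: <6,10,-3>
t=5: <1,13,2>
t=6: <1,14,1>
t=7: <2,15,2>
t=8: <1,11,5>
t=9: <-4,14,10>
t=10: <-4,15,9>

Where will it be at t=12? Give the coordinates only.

Differencing gives <-5,+3,+5>, <+0,+1,-1>, <+1,+1,+1>, <-1,-4,+3>, <-5,+3,+5>, <+0,+1,-1>, <+1,+1,+1>, <-1,-4,+3>, <-5,+3,+5>, <+0,+1,-1>. This is the pattern <-5,+3,+5>, <+0,+1,-1>, <+1,+1,+1>, <-1,-4,+3> repeated.
step 11: apply <+1,+1,+1> → <-3,16,10>
step 12: apply <-1,-4,+3> → <-4,12,13>

<-4,12,13>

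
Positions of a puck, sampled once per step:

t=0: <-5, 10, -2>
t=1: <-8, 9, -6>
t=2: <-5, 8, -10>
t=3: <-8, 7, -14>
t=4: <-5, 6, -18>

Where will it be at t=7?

First: cycles through -5, -8 every 2 steps. Step 7 lands at position 1 of the cycle → -8.
Second: linear, -1 per step → 3 at step 7.
Third: linear, -4 per step → -30 at step 7.

<-8, 3, -30>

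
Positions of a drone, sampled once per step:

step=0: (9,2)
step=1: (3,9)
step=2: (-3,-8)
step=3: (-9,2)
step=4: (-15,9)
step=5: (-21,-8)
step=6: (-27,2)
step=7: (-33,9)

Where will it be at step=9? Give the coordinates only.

The first coordinate changes by -6 each step, so at step 9 it is 9 + 9·(-6) = -45.
The second coordinate repeats the cycle [2, 9, -8] with period 3; step 9 mod 3 = 0, giving 2.

(-45,2)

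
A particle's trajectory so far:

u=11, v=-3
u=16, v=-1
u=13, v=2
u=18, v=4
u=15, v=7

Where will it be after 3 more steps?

Step-to-step displacements: (+5, +2), (-3, +3), (+5, +2), (-3, +3) — a repeating cycle of length 2.
step 5: apply (+5, +2) → u=20, v=9
step 6: apply (-3, +3) → u=17, v=12
step 7: apply (+5, +2) → u=22, v=14

u=22, v=14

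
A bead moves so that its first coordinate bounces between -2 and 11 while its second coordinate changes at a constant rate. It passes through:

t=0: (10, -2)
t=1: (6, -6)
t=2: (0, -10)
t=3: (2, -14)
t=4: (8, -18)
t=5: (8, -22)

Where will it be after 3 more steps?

(6, -34)

The first coordinate travels 6 per step and bounces off the walls at -2 and 11.
  step 6: 8 → 2
  step 7: 2 → 0
  step 8: 0 → 6
The second coordinate changes by -4 each step: at step 8 it is -34.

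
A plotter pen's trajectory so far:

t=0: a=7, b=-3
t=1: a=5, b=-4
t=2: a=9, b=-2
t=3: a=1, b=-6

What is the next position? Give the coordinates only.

a=17, b=2

Consecutive displacements (-2, -1), (+4, +2), (-8, -4) scale by a factor of -2 each step.
step 4: a=1, b=-6 + (+16, +8) → a=17, b=2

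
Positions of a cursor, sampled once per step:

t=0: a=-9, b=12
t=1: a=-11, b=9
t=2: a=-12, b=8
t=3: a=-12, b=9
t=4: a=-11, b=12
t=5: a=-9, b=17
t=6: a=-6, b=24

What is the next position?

Taking differences between consecutive positions: (-2, -3), (-1, -1), (+0, +1), (+1, +3), (+2, +5), (+3, +7). These grow by (+1, +2) each step.
step 7: a=-6, b=24 + (+4, +9) → a=-2, b=33

a=-2, b=33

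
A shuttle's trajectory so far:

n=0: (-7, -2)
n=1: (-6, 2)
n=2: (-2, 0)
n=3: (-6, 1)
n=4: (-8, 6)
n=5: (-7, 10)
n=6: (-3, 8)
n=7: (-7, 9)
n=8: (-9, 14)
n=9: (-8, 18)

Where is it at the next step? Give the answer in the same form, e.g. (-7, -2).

The moves between consecutive positions are (+1, +4), (+4, -2), (-4, +1), (-2, +5), (+1, +4), (+4, -2), (-4, +1), (-2, +5), (+1, +4); they repeat the 4-cycle [(+1, +4), (+4, -2), (-4, +1), (-2, +5)].
step 10: apply (+4, -2) → (-4, 16)

(-4, 16)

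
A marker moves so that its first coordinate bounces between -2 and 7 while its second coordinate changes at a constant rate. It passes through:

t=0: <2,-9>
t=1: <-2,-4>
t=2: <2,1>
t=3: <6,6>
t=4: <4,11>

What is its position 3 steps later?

The first coordinate travels 4 per step and bounces off the walls at -2 and 7.
  step 5: 4 → 0
  step 6: 0 → 0
  step 7: 0 → 4
The second coordinate changes by +5 each step: at step 7 it is 26.

<4,26>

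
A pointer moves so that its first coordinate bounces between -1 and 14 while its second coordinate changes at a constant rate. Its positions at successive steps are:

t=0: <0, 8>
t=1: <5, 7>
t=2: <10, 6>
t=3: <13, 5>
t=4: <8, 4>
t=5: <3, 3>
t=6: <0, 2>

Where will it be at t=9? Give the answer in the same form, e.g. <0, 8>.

<13, -1>

The first coordinate travels 5 per step and bounces off the walls at -1 and 14.
  step 7: 0 → 5
  step 8: 5 → 10
  step 9: 10 → 13
The second coordinate changes by -1 each step: at step 9 it is -1.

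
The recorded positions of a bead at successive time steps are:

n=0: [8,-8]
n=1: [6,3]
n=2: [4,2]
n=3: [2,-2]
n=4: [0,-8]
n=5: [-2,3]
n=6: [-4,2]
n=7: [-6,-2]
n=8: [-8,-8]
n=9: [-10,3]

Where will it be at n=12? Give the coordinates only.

The first coordinate changes by -2 each step, so at step 12 it is 8 + 12·(-2) = -16.
The second coordinate repeats the cycle [-8, 3, 2, -2] with period 4; step 12 mod 4 = 0, giving -8.

[-16,-8]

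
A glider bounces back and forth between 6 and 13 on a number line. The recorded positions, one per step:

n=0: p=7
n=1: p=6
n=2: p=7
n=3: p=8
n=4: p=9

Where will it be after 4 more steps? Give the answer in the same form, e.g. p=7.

p=13

The value reflects between 6 and 13, moving 1 per step.
  step 5: 9 → 10
  step 6: 10 → 11
  step 7: 11 → 12
  step 8: 12 → 13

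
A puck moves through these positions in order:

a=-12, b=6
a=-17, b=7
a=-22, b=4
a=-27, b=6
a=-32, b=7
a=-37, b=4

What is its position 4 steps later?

a=-57, b=6

A: linear, -5 per step → -57 at step 9.
B: cycles through 6, 7, 4 every 3 steps. Step 9 lands at position 0 of the cycle → 6.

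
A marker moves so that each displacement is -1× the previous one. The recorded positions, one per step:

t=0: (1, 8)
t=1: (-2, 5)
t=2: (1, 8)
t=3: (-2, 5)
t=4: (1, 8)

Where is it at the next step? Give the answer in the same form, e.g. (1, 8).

(-2, 5)

Step-to-step displacements: (-3, -3), (+3, +3), (-3, -3), (+3, +3); each is -1× the previous.
step 5: (1, 8) + (-3, -3) → (-2, 5)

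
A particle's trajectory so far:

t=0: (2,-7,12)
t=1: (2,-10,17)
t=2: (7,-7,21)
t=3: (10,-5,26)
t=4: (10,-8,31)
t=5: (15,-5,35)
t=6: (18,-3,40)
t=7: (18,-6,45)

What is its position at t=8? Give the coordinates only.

(23,-3,49)

Step-to-step displacements: (+0,-3,+5), (+5,+3,+4), (+3,+2,+5), (+0,-3,+5), (+5,+3,+4), (+3,+2,+5), (+0,-3,+5) — a repeating cycle of length 3.
step 8: apply (+5,+3,+4) → (23,-3,49)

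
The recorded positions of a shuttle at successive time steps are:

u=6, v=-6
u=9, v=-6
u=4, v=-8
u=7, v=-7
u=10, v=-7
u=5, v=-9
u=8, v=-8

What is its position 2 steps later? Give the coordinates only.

Step-to-step displacements: (+3, +0), (-5, -2), (+3, +1), (+3, +0), (-5, -2), (+3, +1) — a repeating cycle of length 3.
step 7: apply (+3, +0) → u=11, v=-8
step 8: apply (-5, -2) → u=6, v=-10

u=6, v=-10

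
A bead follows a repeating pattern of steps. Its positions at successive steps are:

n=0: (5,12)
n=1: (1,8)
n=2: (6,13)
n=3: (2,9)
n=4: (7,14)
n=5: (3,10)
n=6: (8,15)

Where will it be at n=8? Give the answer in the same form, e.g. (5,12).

(9,16)

Step-to-step displacements: (-4,-4), (+5,+5), (-4,-4), (+5,+5), (-4,-4), (+5,+5) — a repeating cycle of length 2.
step 7: apply (-4,-4) → (4,11)
step 8: apply (+5,+5) → (9,16)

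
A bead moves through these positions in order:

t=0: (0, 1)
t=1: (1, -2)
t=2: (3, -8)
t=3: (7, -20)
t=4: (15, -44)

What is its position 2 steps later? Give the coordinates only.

(63, -188)

The jumps are (+1, -3), (+2, -6), (+4, -12), (+8, -24) — a geometric progression with ratio 2.
step 5: (15, -44) + (+16, -48) → (31, -92)
step 6: (31, -92) + (+32, -96) → (63, -188)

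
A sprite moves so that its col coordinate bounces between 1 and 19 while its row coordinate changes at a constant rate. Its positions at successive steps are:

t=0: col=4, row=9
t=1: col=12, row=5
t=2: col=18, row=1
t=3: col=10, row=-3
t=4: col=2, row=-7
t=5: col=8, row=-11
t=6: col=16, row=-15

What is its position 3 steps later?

col=4, row=-27

The col coordinate travels 8 per step and bounces off the walls at 1 and 19.
  step 7: 16 → 14
  step 8: 14 → 6
  step 9: 6 → 4
The row coordinate changes by -4 each step: at step 9 it is -27.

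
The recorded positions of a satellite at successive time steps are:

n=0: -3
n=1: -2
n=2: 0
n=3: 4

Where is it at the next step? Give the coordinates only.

12

Step-to-step displacements: +1, +2, +4; each is 2× the previous.
step 4: 4 + 8 → 12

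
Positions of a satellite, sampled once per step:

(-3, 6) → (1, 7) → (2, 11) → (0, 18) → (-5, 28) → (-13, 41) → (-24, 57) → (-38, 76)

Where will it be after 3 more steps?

First differences are (+4, +1), (+1, +4), (-2, +7), (-5, +10), (-8, +13), (-11, +16), (-14, +19); their common second difference is (-3, +3) (constant acceleration).
step 8: (-38, 76) + (-17, +22) → (-55, 98)
step 9: (-55, 98) + (-20, +25) → (-75, 123)
step 10: (-75, 123) + (-23, +28) → (-98, 151)

(-98, 151)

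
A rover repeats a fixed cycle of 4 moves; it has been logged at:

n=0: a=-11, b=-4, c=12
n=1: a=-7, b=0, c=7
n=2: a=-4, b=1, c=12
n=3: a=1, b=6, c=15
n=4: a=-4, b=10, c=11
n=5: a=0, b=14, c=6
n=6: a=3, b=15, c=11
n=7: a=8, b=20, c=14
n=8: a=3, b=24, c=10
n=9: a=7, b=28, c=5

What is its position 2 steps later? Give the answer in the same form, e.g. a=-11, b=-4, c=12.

a=15, b=34, c=13

The moves between consecutive positions are (+4, +4, -5), (+3, +1, +5), (+5, +5, +3), (-5, +4, -4), (+4, +4, -5), (+3, +1, +5), (+5, +5, +3), (-5, +4, -4), (+4, +4, -5); they repeat the 4-cycle [(+4, +4, -5), (+3, +1, +5), (+5, +5, +3), (-5, +4, -4)].
step 10: apply (+3, +1, +5) → a=10, b=29, c=10
step 11: apply (+5, +5, +3) → a=15, b=34, c=13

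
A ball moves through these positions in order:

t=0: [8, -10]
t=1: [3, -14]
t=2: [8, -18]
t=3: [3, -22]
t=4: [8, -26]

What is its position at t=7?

[3, -38]

The first coordinate repeats the cycle [8, 3] with period 2; step 7 mod 2 = 1, giving 3.
The second coordinate changes by -4 each step, so at step 7 it is -10 + 7·(-4) = -38.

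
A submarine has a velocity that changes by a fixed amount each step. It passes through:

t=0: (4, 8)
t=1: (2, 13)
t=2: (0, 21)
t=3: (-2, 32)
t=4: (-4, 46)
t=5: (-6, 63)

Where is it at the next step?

Successive displacements: (-2, +5), (-2, +8), (-2, +11), (-2, +14), (-2, +17) — each changes by (+0, +3).
step 6: (-6, 63) + (-2, +20) → (-8, 83)

(-8, 83)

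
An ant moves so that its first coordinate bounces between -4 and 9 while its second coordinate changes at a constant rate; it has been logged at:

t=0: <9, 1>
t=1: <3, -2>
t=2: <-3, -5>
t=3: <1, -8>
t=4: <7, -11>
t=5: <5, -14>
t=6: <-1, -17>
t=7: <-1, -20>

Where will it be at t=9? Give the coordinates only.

The first coordinate travels 6 per step and bounces off the walls at -4 and 9.
  step 8: -1 → 5
  step 9: 5 → 7
The second coordinate changes by -3 each step: at step 9 it is -26.

<7, -26>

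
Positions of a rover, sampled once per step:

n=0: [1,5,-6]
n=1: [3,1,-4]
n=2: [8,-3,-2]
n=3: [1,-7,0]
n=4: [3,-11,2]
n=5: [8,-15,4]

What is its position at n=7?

[3,-23,8]

First: cycles through 1, 3, 8 every 3 steps. Step 7 lands at position 1 of the cycle → 3.
Second: linear, -4 per step → -23 at step 7.
Third: linear, +2 per step → 8 at step 7.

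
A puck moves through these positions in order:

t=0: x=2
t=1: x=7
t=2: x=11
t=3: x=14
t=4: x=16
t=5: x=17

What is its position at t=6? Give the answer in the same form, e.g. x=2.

x=17

Taking differences between consecutive positions: +5, +4, +3, +2, +1. These grow by -1 each step.
step 6: 17 + 0 → x=17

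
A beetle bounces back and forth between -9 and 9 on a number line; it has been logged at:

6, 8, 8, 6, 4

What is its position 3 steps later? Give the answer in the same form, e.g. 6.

-2

The value reflects between -9 and 9, moving 2 per step.
  step 5: 4 → 2
  step 6: 2 → 0
  step 7: 0 → -2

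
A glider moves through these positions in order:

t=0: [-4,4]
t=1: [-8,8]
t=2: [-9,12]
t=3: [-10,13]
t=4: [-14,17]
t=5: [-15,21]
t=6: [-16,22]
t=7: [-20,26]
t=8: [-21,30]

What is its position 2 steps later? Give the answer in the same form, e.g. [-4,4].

[-26,35]

Differencing gives [-4,+4], [-1,+4], [-1,+1], [-4,+4], [-1,+4], [-1,+1], [-4,+4], [-1,+4]. This is the pattern [-4,+4], [-1,+4], [-1,+1] repeated.
step 9: apply [-1,+1] → [-22,31]
step 10: apply [-4,+4] → [-26,35]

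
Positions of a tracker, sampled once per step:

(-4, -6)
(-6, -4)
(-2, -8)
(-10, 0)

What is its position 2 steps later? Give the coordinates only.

(-26, 16)

Consecutive displacements (-2, +2), (+4, -4), (-8, +8) scale by a factor of -2 each step.
step 4: (-10, 0) + (+16, -16) → (6, -16)
step 5: (6, -16) + (-32, +32) → (-26, 16)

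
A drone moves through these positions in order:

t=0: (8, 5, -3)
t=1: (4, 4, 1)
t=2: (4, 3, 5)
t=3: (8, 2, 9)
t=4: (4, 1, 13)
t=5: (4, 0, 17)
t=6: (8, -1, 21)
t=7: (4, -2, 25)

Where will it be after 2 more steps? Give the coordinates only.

First: cycles through 8, 4, 4 every 3 steps. Step 9 lands at position 0 of the cycle → 8.
Second: linear, -1 per step → -4 at step 9.
Third: linear, +4 per step → 33 at step 9.

(8, -4, 33)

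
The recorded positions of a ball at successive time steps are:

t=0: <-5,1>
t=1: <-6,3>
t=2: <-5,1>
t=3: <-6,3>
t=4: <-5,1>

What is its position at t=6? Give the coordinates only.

<-5,1>

Consecutive displacements <-1,+2>, <+1,-2>, <-1,+2>, <+1,-2> scale by a factor of -1 each step.
step 5: <-5,1> + <-1,+2> → <-6,3>
step 6: <-6,3> + <+1,-2> → <-5,1>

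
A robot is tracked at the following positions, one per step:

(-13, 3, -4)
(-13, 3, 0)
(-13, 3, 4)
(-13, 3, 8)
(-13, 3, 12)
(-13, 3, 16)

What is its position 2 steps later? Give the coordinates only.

Constant displacement of (+0, +0, +4) per step.
step 6: (-13, 3, 16) + (+0, +0, +4) → (-13, 3, 20)
step 7: (-13, 3, 20) + (+0, +0, +4) → (-13, 3, 24)

(-13, 3, 24)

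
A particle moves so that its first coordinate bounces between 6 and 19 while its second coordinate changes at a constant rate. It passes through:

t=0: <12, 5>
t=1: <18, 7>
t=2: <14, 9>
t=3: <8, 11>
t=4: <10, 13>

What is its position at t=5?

<16, 15>

The first coordinate reflects between 6 and 19, moving 6 per step.
  step 5: 10 → 16
The second coordinate changes by +2 each step: at step 5 it is 15.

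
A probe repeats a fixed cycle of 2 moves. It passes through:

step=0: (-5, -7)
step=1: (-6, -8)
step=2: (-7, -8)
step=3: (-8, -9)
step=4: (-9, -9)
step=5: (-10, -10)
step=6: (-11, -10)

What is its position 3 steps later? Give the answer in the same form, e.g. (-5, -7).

The moves between consecutive positions are (-1, -1), (-1, +0), (-1, -1), (-1, +0), (-1, -1), (-1, +0); they repeat the 2-cycle [(-1, -1), (-1, +0)].
step 7: apply (-1, -1) → (-12, -11)
step 8: apply (-1, +0) → (-13, -11)
step 9: apply (-1, -1) → (-14, -12)

(-14, -12)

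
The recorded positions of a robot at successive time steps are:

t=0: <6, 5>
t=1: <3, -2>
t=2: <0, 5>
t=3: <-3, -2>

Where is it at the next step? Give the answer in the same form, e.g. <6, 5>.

First: linear, -3 per step → -6 at step 4.
Second: cycles through 5, -2 every 2 steps. Step 4 lands at position 0 of the cycle → 5.

<-6, 5>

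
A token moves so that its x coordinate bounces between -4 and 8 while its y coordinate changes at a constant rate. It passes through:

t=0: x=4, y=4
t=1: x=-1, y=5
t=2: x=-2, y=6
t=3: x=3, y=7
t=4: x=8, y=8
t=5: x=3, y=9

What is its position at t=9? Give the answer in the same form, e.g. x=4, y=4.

x=7, y=13

The x coordinate reflects between -4 and 8, moving 5 per step.
  step 6: 3 → -2
  step 7: -2 → -1
  step 8: -1 → 4
  step 9: 4 → 7
The y coordinate changes by +1 each step: at step 9 it is 13.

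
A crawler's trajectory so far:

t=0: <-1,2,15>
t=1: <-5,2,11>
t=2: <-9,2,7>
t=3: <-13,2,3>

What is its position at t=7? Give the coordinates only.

The position changes by <-4,+0,-4> every step.
step 4: <-13,2,3> + <-4,+0,-4> → <-17,2,-1>
step 5: <-17,2,-1> + <-4,+0,-4> → <-21,2,-5>
step 6: <-21,2,-5> + <-4,+0,-4> → <-25,2,-9>
step 7: <-25,2,-9> + <-4,+0,-4> → <-29,2,-13>

<-29,2,-13>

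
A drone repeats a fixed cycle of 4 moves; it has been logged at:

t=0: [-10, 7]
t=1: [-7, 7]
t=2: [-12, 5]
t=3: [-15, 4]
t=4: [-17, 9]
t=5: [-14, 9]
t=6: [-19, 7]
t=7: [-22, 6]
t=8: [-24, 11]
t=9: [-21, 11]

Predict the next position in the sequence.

Differencing gives [+3, +0], [-5, -2], [-3, -1], [-2, +5], [+3, +0], [-5, -2], [-3, -1], [-2, +5], [+3, +0]. This is the pattern [+3, +0], [-5, -2], [-3, -1], [-2, +5] repeated.
step 10: apply [-5, -2] → [-26, 9]

[-26, 9]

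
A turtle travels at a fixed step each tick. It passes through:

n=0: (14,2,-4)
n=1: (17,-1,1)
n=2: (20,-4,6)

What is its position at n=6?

Constant displacement of (+3,-3,+5) per step.
step 3: (20,-4,6) + (+3,-3,+5) → (23,-7,11)
step 4: (23,-7,11) + (+3,-3,+5) → (26,-10,16)
step 5: (26,-10,16) + (+3,-3,+5) → (29,-13,21)
step 6: (29,-13,21) + (+3,-3,+5) → (32,-16,26)

(32,-16,26)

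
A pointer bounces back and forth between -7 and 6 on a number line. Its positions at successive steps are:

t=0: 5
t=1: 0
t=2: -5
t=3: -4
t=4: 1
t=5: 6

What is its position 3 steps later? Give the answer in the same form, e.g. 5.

-5

The value travels 5 per step and bounces off the walls at -7 and 6.
  step 6: 6 → 1
  step 7: 1 → -4
  step 8: -4 → -5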